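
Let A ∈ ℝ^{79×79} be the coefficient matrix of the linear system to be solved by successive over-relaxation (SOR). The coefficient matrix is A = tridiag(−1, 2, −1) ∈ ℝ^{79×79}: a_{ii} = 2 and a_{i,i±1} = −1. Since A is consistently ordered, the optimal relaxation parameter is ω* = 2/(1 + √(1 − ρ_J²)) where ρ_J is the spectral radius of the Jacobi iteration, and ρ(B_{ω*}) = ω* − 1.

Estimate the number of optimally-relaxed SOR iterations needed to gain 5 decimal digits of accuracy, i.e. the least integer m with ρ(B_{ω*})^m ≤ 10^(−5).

n=79: λ(B_J) = 1 − λ(A)/2 = cos(kπ/80); k=1 gives ρ_J = 0.9992290.
1 − cos²(π/80) = sin²(π/80) ⇒ √(1−ρ_J²) = sin(π/80) = 0.0392598.
ω* = 2/(1+0.0392598) = 1.9244466
ρ(B_{ω*}) = ω*−1 = 0.9244466
Need (0.9244466)^m ≤ 10^(−5): m ≥ 5·ln10/|ln 0.9244466| = 11.5129/0.07856 = 146.549 ⇒ m = 147.

m = 147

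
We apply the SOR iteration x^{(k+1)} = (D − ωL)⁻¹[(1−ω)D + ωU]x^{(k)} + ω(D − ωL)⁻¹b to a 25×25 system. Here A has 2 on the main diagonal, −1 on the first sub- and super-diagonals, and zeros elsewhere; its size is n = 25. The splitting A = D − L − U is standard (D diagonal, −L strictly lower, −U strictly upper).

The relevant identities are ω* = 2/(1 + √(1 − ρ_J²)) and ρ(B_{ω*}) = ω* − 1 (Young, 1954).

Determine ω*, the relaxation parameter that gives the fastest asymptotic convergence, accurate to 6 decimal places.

[ρ_J] n=25: ρ(B_J) = cos(π/(n+1)) = cos(π/26) = 0.992709.
root = sin(π/26) = 0.1205367  (since 1−cos² = sin²).
So ω* = 2/1.1205367 = 1.784859 (Young).
ρ_SOR = ω* − 1 = 1.784859 − 1 = 0.784859.

ω* = 1.784859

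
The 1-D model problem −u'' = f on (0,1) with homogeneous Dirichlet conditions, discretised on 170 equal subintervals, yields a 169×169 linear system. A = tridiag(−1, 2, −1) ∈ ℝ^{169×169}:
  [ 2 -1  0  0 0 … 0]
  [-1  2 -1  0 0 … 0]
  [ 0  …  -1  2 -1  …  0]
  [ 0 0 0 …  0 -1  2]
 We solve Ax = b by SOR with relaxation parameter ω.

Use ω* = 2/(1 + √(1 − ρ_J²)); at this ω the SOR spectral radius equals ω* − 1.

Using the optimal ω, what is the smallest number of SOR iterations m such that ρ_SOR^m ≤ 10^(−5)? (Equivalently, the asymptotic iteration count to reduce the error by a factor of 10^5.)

m = 312

With n=169, ρ(Jacobi) = cos(π/170) = 0.9998293.
√(1−ρ_J²) = |sin(π/170)| = 0.0184789
Then 2/(1+√(1−ρ_J²)) = 2/(1+0.0184789); ω* = 2/1.0184789 = 1.9637127.
ρ_SOR = ω* − 1 ≈ 0.9637127.
For 5 digits: m = 5·ln10 / (−ln 0.9637127) = 11.5129/0.0369621 = 311.479; round up → m = 312.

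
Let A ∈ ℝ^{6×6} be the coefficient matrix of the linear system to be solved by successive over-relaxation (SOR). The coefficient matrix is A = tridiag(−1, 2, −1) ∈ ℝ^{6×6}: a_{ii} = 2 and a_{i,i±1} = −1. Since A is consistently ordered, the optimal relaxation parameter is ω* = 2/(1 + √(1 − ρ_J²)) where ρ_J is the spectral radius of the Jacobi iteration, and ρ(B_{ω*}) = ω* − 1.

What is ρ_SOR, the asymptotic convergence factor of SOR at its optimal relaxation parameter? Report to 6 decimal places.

B_J for the 6×6 system has eigenvalues cos(kπ/7); ρ_J = cos(π/7) = 0.900969.
√(1 − cos²(π/7)) = sin(π/7) ≈ 0.4338837.
ω* = 2/(1+0.4338837) = 1.394813
At ω = 1.394813 every |λ(B_ω)| = ω−1, so ρ_SOR = 0.394813.

ρ_SOR = 0.394813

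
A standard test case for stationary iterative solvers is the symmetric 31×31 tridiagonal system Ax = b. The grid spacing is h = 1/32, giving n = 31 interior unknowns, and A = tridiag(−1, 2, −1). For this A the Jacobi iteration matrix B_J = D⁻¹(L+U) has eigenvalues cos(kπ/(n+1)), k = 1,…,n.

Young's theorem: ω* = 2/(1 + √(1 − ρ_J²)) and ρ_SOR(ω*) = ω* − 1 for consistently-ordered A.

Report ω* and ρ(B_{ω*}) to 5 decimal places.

B_J for the 31×31 system has eigenvalues cos(kπ/32); ρ_J = cos(π/32) = 0.99518.
√(1−ρ_J²) simplifies to sin(π/32) = 0.098017.
ω* = 2/(1+0.098017) = 1.82147
ρ(B_{ω*}) = ω*−1 = 0.82147

ω* = 1.82147, ρ_SOR = 0.82147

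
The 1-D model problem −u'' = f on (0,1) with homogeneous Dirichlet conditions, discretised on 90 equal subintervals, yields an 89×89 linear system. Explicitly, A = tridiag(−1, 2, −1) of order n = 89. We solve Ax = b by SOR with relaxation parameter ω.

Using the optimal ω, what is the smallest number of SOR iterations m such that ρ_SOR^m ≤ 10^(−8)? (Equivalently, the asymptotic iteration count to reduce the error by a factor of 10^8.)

spectrum of D⁻¹(L+U) = {cos(kπ/90) : 1≤k≤89}; ρ_J = cos(π/90) = 0.9993908.
root = sin(π/90) = 0.0348995  (since 1−cos² = sin²).
Then 2/(1+√(1−ρ_J²)) = 2/(1+0.0348995); ω* = 2/1.0348995 = 1.9325548.
ρ_SOR = ω* − 1 = 1.9325548 − 1 = 0.9325548.
Need (0.9325548)^m ≤ 10^(−8): m ≥ 8·ln10/|ln 0.9325548| = 18.4207/0.0698274 = 263.803 ⇒ m = 264.

m = 264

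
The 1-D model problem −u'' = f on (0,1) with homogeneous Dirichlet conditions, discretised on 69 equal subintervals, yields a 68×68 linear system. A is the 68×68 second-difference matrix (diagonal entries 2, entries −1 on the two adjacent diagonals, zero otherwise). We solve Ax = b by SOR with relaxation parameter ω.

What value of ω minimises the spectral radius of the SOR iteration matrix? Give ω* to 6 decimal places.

spectrum of D⁻¹(L+U) = {cos(kπ/69) : 1≤k≤68}; ρ_J = cos(π/69) = 0.998964.
√(1 − cos²(π/69)) = sin(π/69) ≈ 0.0455146.
Young: ω* = 2/(1+√(1−ρ_J²)) = 2/(1+0.0455146) = 2/1.0455146 = 1.912934.
ρ(B_{ω*}) = ω*−1 = 0.912934

ω* = 1.912934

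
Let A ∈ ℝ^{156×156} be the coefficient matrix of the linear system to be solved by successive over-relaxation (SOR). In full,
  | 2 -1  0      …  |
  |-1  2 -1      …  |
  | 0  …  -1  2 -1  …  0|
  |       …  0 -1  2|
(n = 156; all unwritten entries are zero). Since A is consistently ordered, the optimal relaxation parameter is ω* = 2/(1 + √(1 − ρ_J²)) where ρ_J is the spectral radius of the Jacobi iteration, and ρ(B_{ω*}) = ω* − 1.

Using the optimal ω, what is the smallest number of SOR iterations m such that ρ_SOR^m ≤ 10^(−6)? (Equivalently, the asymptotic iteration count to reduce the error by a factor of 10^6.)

[ρ_J] n=156: ρ(B_J) = cos(π/(n+1)) = cos(π/157) = 0.9997998.
√(1−ρ_J²) simplifies to sin(π/157) = 0.0200088.
Young: ω* = 2/(1+√(1−ρ_J²)) = 2/(1+0.0200088) = 2/1.0200088 = 1.9607674.
and ρ(B_{ω*}) = 1.9607674 − 1 = 0.9607674.
For 6 digits: m = 6·ln10 / (−ln 0.9607674) = 13.8155/0.0400229 = 345.190; round up → m = 346.

m = 346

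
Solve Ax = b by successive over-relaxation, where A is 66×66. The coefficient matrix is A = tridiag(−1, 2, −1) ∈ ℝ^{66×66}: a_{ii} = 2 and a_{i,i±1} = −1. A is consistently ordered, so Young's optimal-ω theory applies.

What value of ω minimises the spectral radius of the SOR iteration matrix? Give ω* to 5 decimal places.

spectrum of D⁻¹(L+U) = {cos(kπ/67) : 1≤k≤66}; ρ_J = cos(π/67) = 0.99890.
1 − cos²(π/67) = sin²(π/67) ⇒ √(1−ρ_J²) = sin(π/67) = 0.046872.
[ω*] 2 ÷ (1 + 0.046872) = 2 ÷ 1.046872 = 1.91045.
and ρ(B_{ω*}) = 1.91045 − 1 = 0.91045.

ω* = 1.91045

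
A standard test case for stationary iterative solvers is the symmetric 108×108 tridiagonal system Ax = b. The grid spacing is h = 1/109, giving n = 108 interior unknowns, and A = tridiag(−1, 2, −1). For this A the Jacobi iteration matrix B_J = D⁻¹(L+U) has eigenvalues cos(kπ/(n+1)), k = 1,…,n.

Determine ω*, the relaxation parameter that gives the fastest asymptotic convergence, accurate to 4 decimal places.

spectrum of D⁻¹(L+U) = {cos(kπ/109) : 1≤k≤108}; ρ_J = cos(π/109) = 0.9996.
root = sin(π/109) = 0.02882  (since 1−cos² = sin²).
[ω*] 2 ÷ (1 + 0.02882) = 2 ÷ 1.02882 = 1.9440.
ρ(B_{ω*}) = ω*−1 = 0.9440

ω* = 1.9440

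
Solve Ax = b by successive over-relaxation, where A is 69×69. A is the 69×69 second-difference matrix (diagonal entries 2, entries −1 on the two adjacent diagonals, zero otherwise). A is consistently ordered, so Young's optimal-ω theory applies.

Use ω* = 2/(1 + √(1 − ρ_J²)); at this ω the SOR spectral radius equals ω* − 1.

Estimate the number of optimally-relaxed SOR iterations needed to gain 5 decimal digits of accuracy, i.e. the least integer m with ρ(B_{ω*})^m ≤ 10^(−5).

½·tridiag(1,0,1) at n=69: λ_k = cos(kπ/70); max |λ| at k=1 ⇒ ρ_J = cos(π/70) ≈ 0.9989931.
root = sin(π/70) = 0.0448648  (since 1−cos² = sin²).
Then 2/(1+√(1−ρ_J²)) = 2/(1+0.0448648); ω* = 2/1.0448648 = 1.9141232.
ρ_SOR = ω* − 1 ≈ 0.9141232.
5·ln10 = 11.5129; −ln(0.9141232) = 0.0897899; m = ⌈11.5129/0.0897899⌉ = ⌈128.220⌉ = 129.

m = 129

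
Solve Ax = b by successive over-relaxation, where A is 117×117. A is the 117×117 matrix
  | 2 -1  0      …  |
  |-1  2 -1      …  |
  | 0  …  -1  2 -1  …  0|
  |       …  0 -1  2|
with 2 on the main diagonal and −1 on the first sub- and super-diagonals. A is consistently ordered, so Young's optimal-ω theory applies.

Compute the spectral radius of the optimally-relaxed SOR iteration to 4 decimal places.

ρ_SOR = 0.9481

B_J for the 117×117 system has eigenvalues cos(kπ/118); ρ_J = cos(π/118) = 0.9996.
√(1−ρ_J²) = |sin(π/118)| = 0.02662
ω* = 2/(1 + 0.02662) = 2/1.02662 = 1.9481.
ρ(B_{ω*}) = ω*−1 = 0.9481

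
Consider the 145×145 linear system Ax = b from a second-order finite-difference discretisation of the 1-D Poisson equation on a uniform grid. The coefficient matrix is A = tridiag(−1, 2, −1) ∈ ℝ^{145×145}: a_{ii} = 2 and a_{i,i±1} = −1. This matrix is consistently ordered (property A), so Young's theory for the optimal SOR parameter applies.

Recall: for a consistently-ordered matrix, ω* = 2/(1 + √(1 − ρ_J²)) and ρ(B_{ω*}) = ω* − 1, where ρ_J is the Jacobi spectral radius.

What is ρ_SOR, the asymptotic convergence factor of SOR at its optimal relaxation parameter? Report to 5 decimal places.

ρ_SOR = 0.95787

spectrum of D⁻¹(L+U) = {cos(kπ/146) : 1≤k≤145}; ρ_J = cos(π/146) = 0.99977.
√(1−ρ_J²) simplifies to sin(π/146) = 0.021516.
[ω*] 2 ÷ (1 + 0.021516) = 2 ÷ 1.021516 = 1.95787.
At ω = 1.95787 every |λ(B_ω)| = ω−1, so ρ_SOR = 0.95787.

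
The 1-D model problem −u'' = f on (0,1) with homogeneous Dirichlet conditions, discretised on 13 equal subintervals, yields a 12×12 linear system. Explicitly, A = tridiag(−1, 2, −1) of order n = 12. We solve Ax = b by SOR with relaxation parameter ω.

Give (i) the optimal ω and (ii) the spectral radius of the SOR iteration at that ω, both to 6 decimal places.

ω* = 1.613794, ρ_SOR = 0.613794

n=12: λ(B_J) = 1 − λ(A)/2 = cos(kπ/13); k=1 gives ρ_J = 0.970942.
√(1−ρ_J²) = |sin(π/13)| = 0.2393157
Then 2/(1+√(1−ρ_J²)) = 2/(1+0.2393157); ω* = 2/1.2393157 = 1.613794.
[ρ_SOR] ω* − 1 = 0.613794.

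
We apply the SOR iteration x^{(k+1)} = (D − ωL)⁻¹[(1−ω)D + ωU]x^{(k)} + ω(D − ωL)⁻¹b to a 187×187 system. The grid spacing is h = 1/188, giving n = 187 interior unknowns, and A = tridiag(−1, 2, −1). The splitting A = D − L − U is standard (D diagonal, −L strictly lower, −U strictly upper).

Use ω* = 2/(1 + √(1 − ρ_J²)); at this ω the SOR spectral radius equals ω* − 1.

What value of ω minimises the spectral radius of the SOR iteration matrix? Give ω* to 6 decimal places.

½·tridiag(1,0,1) at n=187: λ_k = cos(kπ/188); max |λ| at k=1 ⇒ ρ_J = cos(π/188) ≈ 0.999860.
1 − cos²(π/188) = sin²(π/188) ⇒ √(1−ρ_J²) = sin(π/188) = 0.0167098.
Young: ω* = 2/(1+√(1−ρ_J²)) = 2/(1+0.0167098) = 2/1.0167098 = 1.967130.
ρ(B_{ω*}) = ω*−1 = 0.967130

ω* = 1.967130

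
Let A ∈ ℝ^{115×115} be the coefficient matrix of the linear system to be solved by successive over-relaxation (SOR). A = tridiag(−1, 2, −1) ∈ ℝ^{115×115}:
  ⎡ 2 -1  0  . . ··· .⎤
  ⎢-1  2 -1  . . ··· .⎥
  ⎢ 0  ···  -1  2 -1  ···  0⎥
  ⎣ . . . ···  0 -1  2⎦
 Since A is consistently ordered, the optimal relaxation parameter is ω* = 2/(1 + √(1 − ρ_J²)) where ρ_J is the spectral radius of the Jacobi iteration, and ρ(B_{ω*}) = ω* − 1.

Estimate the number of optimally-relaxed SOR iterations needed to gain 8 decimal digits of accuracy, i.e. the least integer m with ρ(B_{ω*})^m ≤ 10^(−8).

With n=115, ρ(Jacobi) = cos(π/116) = 0.9996333.
√(1−ρ_J²) = |sin(π/116)| = 0.0270794
[ω*] 2 ÷ (1 + 0.0270794) = 2 ÷ 1.0270794 = 1.9472691.
and ρ(B_{ω*}) = 1.9472691 − 1 = 0.9472691.
m ≥ 8·ln10 / (−ln 0.9472691) = 340.040; smallest integer m = 341.

m = 341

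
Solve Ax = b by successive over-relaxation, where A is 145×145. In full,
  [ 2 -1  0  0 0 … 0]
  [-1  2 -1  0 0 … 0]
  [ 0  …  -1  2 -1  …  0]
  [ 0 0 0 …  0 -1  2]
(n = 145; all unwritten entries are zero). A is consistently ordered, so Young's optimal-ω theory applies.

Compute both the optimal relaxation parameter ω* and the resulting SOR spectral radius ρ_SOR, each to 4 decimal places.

ρ_J = max_k |cos(kπ/146)| = cos(π/146) = 0.9998
root = sin(π/146) = 0.02152  (since 1−cos² = sin²).
ω* = 2/(1 + 0.02152) = 2/1.02152 = 1.9579.
ρ_SOR = ω* − 1 = 1.9579 − 1 = 0.9579.

ω* = 1.9579, ρ_SOR = 0.9579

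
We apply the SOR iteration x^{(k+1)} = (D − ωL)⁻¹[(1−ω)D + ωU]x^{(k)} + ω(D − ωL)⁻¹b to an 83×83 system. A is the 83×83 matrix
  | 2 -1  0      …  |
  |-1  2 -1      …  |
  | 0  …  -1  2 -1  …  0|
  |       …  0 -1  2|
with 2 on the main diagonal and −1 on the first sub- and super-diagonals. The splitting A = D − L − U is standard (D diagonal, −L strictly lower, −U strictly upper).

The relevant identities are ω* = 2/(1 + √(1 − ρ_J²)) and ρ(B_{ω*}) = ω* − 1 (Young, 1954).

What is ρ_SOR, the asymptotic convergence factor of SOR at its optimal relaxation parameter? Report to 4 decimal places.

ρ_SOR = 0.9279

B_J for the 83×83 system has eigenvalues cos(kπ/84); ρ_J = cos(π/84) = 0.9993.
√(1−ρ_J²) = |sin(π/84)| = 0.03739
ω* = 2/(1 + 0.03739) = 2/1.03739 = 1.9279.
ρ_SOR = ω* − 1 ≈ 0.9279.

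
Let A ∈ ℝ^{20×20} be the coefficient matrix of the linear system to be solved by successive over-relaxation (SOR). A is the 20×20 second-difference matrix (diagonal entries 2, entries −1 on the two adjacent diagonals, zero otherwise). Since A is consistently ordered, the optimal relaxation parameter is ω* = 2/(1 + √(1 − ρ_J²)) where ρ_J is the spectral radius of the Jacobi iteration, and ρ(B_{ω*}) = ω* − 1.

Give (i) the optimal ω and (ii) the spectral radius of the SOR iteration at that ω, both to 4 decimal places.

[ρ_J] n=20: ρ(B_J) = cos(π/(n+1)) = cos(π/21) = 0.9888.
√(1−ρ_J²) = |sin(π/21)| = 0.14904
Then 2/(1+√(1−ρ_J²)) = 2/(1+0.14904); ω* = 2/1.14904 = 1.7406.
ρ(B_{ω*}) = ω*−1 = 0.7406

ω* = 1.7406, ρ_SOR = 0.7406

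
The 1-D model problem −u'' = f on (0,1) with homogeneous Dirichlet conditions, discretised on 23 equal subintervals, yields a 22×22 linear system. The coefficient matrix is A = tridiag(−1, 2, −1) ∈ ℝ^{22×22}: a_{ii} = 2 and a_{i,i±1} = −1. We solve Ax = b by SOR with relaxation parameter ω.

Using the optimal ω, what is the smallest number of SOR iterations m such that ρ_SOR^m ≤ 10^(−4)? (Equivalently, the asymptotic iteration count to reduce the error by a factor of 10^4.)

With n=22, ρ(Jacobi) = cos(π/23) = 0.9906859.
√(1−ρ_J²) simplifies to sin(π/23) = 0.1361666.
ω* = 2/(1+0.1361666) = 1.7603052
Hence ρ(B_{ω*}) = 1.7603052 − 1 = 0.7603052.
4·ln10 = 9.21034; −ln(0.7603052) = 0.274035; m = ⌈9.21034/0.274035⌉ = ⌈33.610⌉ = 34.

m = 34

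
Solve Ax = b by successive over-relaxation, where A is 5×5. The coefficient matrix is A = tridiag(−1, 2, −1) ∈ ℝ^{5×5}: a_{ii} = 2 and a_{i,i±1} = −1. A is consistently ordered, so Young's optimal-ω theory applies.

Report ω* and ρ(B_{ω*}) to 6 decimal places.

[ρ_J] n=5: ρ(B_J) = cos(π/(n+1)) = cos(π/6) = 0.866025.
√(1−ρ_J²) = |sin(π/6)| = 0.5000000
Then 2/(1+√(1−ρ_J²)) = 2/(1+0.5000000); ω* = 2/1.5000000 = 1.333333.
ρ_SOR = ω* − 1 ≈ 0.333333.

ω* = 1.333333, ρ_SOR = 0.333333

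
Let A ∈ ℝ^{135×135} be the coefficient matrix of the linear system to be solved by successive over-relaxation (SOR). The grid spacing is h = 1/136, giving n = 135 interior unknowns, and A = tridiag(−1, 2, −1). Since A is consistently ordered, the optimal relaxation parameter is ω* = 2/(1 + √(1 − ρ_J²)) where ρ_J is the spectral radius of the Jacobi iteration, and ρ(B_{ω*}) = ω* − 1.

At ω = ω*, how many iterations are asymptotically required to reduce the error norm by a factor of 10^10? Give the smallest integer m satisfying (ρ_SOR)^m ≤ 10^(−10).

n=135: λ(B_J) = 1 − λ(A)/2 = cos(kπ/136); k=1 gives ρ_J = 0.9997332.
√(1 − cos²(π/136)) = sin(π/136) ≈ 0.0230979.
So ω* = 2/1.0230979 = 1.9548471 (Young).
ρ(B_{ω*}) = ω*−1 = 0.9548471
For 10 digits: m = 10·ln10 / (−ln 0.9548471) = 23.0259/0.0462041 = 498.352; round up → m = 499.

m = 499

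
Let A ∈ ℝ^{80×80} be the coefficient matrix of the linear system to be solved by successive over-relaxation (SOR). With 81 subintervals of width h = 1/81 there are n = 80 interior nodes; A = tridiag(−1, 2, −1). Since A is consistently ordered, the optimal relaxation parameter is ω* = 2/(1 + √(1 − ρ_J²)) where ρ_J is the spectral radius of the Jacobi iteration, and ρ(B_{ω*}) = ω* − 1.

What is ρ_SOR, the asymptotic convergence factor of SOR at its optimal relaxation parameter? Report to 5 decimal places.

n=80: λ(B_J) = 1 − λ(A)/2 = cos(kπ/81); k=1 gives ρ_J = 0.99925.
root = sin(π/81) = 0.038775  (since 1−cos² = sin²).
Young: ω* = 2/(1+√(1−ρ_J²)) = 2/(1+0.038775) = 2/1.038775 = 1.92534.
[ρ_SOR] ω* − 1 = 0.92534.

ρ_SOR = 0.92534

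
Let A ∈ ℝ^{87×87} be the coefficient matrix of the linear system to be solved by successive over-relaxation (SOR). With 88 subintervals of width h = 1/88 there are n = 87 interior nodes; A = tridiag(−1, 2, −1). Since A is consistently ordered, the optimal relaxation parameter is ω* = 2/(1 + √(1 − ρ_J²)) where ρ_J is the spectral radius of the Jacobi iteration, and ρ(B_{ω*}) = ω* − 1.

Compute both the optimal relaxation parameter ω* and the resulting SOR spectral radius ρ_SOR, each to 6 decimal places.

ω* = 1.931075, ρ_SOR = 0.931075

With n=87, ρ(Jacobi) = cos(π/88) = 0.999363.
root = sin(π/88) = 0.0356923  (since 1−cos² = sin²).
ω* = 2/(1+0.0356923) = 1.931075
and ρ(B_{ω*}) = 1.931075 − 1 = 0.931075.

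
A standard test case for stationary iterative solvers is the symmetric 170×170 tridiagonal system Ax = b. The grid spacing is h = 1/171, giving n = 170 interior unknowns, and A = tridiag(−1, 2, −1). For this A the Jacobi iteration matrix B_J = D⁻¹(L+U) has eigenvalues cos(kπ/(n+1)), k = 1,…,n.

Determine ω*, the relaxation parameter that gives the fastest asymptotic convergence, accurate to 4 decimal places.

With n=170, ρ(Jacobi) = cos(π/171) = 0.9998.
root = sin(π/171) = 0.01837  (since 1−cos² = sin²).
[ω*] 2 ÷ (1 + 0.01837) = 2 ÷ 1.01837 = 1.9639.
At ω = 1.9639 every |λ(B_ω)| = ω−1, so ρ_SOR = 0.9639.

ω* = 1.9639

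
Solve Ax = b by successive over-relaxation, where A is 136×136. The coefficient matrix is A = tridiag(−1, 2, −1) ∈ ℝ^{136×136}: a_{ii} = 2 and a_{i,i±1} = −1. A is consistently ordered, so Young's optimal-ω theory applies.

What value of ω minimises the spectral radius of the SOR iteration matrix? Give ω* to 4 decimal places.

ω* = 1.9552

spectrum of D⁻¹(L+U) = {cos(kπ/137) : 1≤k≤136}; ρ_J = cos(π/137) = 0.9997.
root = sin(π/137) = 0.02293  (since 1−cos² = sin²).
ω* = 2/(1+0.02293) = 1.9552
ρ(B_{ω*}) = ω*−1 = 0.9552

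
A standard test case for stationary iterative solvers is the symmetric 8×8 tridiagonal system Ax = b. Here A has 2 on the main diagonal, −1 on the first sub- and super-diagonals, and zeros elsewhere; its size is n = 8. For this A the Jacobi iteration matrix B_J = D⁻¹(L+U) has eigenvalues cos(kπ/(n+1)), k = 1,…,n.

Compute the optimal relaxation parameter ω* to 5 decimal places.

ω* = 1.49029

[ρ_J] n=8: ρ(B_J) = cos(π/(n+1)) = cos(π/9) = 0.93969.
√(1−ρ_J²) = |sin(π/9)| = 0.342020
Then 2/(1+√(1−ρ_J²)) = 2/(1+0.342020); ω* = 2/1.342020 = 1.49029.
At ω = 1.49029 every |λ(B_ω)| = ω−1, so ρ_SOR = 0.49029.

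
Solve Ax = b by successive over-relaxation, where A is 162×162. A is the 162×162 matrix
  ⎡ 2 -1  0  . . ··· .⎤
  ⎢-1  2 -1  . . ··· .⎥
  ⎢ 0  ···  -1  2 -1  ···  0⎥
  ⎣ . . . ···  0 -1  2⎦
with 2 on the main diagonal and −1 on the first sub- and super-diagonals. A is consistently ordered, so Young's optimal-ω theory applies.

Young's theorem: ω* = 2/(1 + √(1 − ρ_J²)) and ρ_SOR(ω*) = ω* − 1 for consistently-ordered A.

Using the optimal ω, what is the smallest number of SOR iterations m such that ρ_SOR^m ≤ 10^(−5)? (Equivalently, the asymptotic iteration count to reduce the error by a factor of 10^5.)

spectrum of D⁻¹(L+U) = {cos(kπ/163) : 1≤k≤162}; ρ_J = cos(π/163) = 0.9998143.
√(1−ρ_J²) = |sin(π/163)| = 0.0192724
Young: ω* = 2/(1+√(1−ρ_J²)) = 2/(1+0.0192724) = 2/1.0192724 = 1.9621840.
ρ_SOR = ω* − 1 ≈ 0.9621840.
m ≥ 5·ln10 / (−ln 0.9621840) = 298.652; smallest integer m = 299.

m = 299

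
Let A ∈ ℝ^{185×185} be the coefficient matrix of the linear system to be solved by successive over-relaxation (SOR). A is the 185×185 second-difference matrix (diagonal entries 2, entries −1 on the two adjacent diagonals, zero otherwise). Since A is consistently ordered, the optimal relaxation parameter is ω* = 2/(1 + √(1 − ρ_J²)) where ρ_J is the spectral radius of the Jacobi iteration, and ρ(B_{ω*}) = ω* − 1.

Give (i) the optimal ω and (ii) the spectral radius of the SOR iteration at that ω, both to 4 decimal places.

½·tridiag(1,0,1) at n=185: λ_k = cos(kπ/186); max |λ| at k=1 ⇒ ρ_J = cos(π/186) ≈ 0.9999.
√(1−ρ_J²) simplifies to sin(π/186) = 0.01689.
[ω*] 2 ÷ (1 + 0.01689) = 2 ÷ 1.01689 = 1.9668.
and ρ(B_{ω*}) = 1.9668 − 1 = 0.9668.

ω* = 1.9668, ρ_SOR = 0.9668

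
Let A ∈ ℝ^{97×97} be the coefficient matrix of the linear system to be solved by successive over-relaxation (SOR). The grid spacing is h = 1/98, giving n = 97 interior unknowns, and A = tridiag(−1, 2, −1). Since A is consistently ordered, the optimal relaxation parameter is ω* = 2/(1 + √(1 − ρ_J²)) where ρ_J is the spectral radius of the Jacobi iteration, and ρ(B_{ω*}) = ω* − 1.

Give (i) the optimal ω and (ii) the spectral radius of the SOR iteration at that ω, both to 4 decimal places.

With n=97, ρ(Jacobi) = cos(π/98) = 0.9995.
√(1−ρ_J²) simplifies to sin(π/98) = 0.03205.
ω* = 2/(1+0.03205) = 1.9379
and ρ(B_{ω*}) = 1.9379 − 1 = 0.9379.

ω* = 1.9379, ρ_SOR = 0.9379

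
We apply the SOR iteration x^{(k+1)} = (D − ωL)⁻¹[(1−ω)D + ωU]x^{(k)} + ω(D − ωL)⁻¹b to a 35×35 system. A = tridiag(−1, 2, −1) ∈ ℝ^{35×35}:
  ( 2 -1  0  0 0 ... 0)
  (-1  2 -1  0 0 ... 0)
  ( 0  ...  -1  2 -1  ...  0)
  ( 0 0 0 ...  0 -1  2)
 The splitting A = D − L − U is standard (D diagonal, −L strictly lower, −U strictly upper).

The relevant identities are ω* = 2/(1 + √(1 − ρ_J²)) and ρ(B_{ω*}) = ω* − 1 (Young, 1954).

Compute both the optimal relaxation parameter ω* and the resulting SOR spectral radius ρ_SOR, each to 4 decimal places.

ρ_J = max_k |cos(kπ/36)| = cos(π/36) = 0.9962
√(1−ρ_J²) simplifies to sin(π/36) = 0.08716.
ω* = 2/(1 + 0.08716) = 2/1.08716 = 1.8397.
ρ_SOR = ω* − 1 ≈ 0.8397.

ω* = 1.8397, ρ_SOR = 0.8397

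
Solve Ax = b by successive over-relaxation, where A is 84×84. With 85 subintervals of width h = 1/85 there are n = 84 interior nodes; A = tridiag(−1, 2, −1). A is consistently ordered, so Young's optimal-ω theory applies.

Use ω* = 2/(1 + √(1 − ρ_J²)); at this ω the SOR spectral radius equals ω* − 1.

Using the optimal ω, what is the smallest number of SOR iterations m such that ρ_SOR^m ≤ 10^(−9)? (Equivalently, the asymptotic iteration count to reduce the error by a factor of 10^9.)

m = 281

B_J for the 84×84 system has eigenvalues cos(kπ/85); ρ_J = cos(π/85) = 0.9993171.
√(1 − cos²(π/85)) = sin(π/85) ≈ 0.0369515.
Young: ω* = 2/(1+√(1−ρ_J²)) = 2/(1+0.0369515) = 2/1.0369515 = 1.9287305.
ρ_SOR = ω* − 1 ≈ 0.9287305.
9·ln10 = 20.7233; −ln(0.9287305) = 0.0739367; m = ⌈20.7233/0.0739367⌉ = ⌈280.284⌉ = 281.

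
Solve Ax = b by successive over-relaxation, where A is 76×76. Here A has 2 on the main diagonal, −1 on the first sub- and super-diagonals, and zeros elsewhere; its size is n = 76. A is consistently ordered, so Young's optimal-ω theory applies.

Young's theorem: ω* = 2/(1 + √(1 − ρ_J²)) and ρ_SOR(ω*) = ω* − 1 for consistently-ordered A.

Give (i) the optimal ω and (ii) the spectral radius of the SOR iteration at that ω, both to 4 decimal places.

ω* = 1.9216, ρ_SOR = 0.9216

n=76: λ(B_J) = 1 − λ(A)/2 = cos(kπ/77); k=1 gives ρ_J = 0.9992.
root = sin(π/77) = 0.04079  (since 1−cos² = sin²).
ω* = 2/(1+0.04079) = 1.9216
Hence ρ(B_{ω*}) = 1.9216 − 1 = 0.9216.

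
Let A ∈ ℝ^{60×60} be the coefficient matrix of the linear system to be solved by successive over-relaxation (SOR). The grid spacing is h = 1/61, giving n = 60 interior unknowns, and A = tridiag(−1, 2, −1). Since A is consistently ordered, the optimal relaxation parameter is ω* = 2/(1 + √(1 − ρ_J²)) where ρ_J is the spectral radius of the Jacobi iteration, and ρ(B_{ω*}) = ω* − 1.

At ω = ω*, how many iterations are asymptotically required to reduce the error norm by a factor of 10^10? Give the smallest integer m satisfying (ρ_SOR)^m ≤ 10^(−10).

ρ_J = max_k |cos(kπ/61)| = cos(π/61) = 0.9986741
√(1−ρ_J²) = |sin(π/61)| = 0.0514788
Young: ω* = 2/(1+√(1−ρ_J²)) = 2/(1+0.0514788) = 2/1.0514788 = 1.9020830.
ρ_SOR = ω* − 1 ≈ 0.9020830.
Need (0.9020830)^m ≤ 10^(−10): m ≥ 10·ln10/|ln 0.9020830| = 23.0259/0.103049 = 223.446 ⇒ m = 224.

m = 224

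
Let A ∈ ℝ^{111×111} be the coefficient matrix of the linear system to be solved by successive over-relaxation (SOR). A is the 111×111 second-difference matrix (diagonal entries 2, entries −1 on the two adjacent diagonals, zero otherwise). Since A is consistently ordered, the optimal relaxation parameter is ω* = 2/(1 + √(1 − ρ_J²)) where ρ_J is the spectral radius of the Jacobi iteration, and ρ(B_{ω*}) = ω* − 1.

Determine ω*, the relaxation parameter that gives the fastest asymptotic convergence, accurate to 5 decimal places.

ω* = 1.94544

[ρ_J] n=111: ρ(B_J) = cos(π/(n+1)) = cos(π/112) = 0.99961.
√(1−ρ_J²) simplifies to sin(π/112) = 0.028046.
Young: ω* = 2/(1+√(1−ρ_J²)) = 2/(1+0.028046) = 2/1.028046 = 1.94544.
Hence ρ(B_{ω*}) = 1.94544 − 1 = 0.94544.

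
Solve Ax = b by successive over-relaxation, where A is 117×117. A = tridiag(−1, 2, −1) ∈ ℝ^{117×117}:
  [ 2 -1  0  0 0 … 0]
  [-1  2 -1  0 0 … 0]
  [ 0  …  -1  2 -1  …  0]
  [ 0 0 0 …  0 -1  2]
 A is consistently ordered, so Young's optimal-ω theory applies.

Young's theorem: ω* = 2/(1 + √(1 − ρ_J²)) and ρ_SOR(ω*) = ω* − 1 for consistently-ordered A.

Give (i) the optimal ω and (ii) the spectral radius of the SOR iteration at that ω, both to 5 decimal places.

spectrum of D⁻¹(L+U) = {cos(kπ/118) : 1≤k≤117}; ρ_J = cos(π/118) = 0.99965.
√(1−ρ_J²) = |sin(π/118)| = 0.026621
Then 2/(1+√(1−ρ_J²)) = 2/(1+0.026621); ω* = 2/1.026621 = 1.94814.
At ω = 1.94814 every |λ(B_ω)| = ω−1, so ρ_SOR = 0.94814.

ω* = 1.94814, ρ_SOR = 0.94814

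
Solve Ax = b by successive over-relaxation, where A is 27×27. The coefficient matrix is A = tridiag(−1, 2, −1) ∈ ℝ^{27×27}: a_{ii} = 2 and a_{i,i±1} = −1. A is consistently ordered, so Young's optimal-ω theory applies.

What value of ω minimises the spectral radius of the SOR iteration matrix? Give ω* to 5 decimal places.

spectrum of D⁻¹(L+U) = {cos(kπ/28) : 1≤k≤27}; ρ_J = cos(π/28) = 0.99371.
√(1−ρ_J²) simplifies to sin(π/28) = 0.111964.
ω* = 2/(1+0.111964) = 1.79862
ρ(B_{ω*}) = ω*−1 = 0.79862

ω* = 1.79862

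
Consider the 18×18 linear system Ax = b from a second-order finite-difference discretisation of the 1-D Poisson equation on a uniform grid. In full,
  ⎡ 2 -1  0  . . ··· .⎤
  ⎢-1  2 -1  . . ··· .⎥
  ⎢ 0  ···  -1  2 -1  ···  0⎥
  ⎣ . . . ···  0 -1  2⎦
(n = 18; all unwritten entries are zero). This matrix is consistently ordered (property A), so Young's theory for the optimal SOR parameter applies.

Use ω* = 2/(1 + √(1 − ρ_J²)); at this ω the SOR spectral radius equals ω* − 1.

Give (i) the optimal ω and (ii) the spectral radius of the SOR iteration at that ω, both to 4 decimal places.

n=18: λ(B_J) = 1 − λ(A)/2 = cos(kπ/19); k=1 gives ρ_J = 0.9864.
root = sin(π/19) = 0.16459  (since 1−cos² = sin²).
ω* = 2/(1+0.16459) = 1.7173
Hence ρ(B_{ω*}) = 1.7173 − 1 = 0.7173.

ω* = 1.7173, ρ_SOR = 0.7173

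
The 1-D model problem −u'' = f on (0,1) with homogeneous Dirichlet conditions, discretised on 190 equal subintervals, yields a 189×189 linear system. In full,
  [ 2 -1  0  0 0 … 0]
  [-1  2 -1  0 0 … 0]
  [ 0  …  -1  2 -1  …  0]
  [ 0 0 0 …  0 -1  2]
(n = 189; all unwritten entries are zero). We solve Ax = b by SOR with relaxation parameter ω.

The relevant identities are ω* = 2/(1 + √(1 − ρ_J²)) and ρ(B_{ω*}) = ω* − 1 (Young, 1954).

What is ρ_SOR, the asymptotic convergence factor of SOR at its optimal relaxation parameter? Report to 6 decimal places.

ρ_SOR = 0.967470

spectrum of D⁻¹(L+U) = {cos(kπ/190) : 1≤k≤189}; ρ_J = cos(π/190) = 0.999863.
√(1−ρ_J²) = |sin(π/190)| = 0.0165339
So ω* = 2/1.0165339 = 1.967470 (Young).
ρ_SOR = ω* − 1 = 1.967470 − 1 = 0.967470.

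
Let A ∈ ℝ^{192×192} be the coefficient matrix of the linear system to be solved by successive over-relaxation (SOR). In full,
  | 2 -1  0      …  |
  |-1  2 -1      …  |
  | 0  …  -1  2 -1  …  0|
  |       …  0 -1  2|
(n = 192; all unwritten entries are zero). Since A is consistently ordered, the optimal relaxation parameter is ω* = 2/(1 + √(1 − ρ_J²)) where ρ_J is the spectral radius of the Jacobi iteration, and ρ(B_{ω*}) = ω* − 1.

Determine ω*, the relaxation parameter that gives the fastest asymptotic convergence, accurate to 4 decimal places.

ω* = 1.9680

With n=192, ρ(Jacobi) = cos(π/193) = 0.9999.
root = sin(π/193) = 0.01628  (since 1−cos² = sin²).
ω* = 2/(1 + 0.01628) = 2/1.01628 = 1.9680.
and ρ(B_{ω*}) = 1.9680 − 1 = 0.9680.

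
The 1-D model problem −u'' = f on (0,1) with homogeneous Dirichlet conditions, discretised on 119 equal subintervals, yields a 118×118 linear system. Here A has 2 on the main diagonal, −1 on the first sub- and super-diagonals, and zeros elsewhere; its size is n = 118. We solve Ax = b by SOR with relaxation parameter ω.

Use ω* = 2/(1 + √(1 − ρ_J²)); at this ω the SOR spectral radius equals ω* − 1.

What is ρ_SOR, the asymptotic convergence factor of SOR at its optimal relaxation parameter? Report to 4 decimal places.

ρ_SOR = 0.9486

½·tridiag(1,0,1) at n=118: λ_k = cos(kπ/119); max |λ| at k=1 ⇒ ρ_J = cos(π/119) ≈ 0.9997.
√(1−ρ_J²) = |sin(π/119)| = 0.02640
So ω* = 2/1.02640 = 1.9486 (Young).
Hence ρ(B_{ω*}) = 1.9486 − 1 = 0.9486.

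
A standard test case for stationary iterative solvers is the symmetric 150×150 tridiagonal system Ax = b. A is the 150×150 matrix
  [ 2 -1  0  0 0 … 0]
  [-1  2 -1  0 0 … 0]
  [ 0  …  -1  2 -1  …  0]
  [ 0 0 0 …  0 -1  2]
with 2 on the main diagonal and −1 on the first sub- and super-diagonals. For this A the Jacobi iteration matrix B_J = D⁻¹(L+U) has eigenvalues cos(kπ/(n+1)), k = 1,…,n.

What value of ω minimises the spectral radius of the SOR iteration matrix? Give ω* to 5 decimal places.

B_J for the 150×150 system has eigenvalues cos(kπ/151); ρ_J = cos(π/151) = 0.99978.
√(1 − cos²(π/151)) = sin(π/151) ≈ 0.020804.
So ω* = 2/1.020804 = 1.95924 (Young).
Hence ρ(B_{ω*}) = 1.95924 − 1 = 0.95924.

ω* = 1.95924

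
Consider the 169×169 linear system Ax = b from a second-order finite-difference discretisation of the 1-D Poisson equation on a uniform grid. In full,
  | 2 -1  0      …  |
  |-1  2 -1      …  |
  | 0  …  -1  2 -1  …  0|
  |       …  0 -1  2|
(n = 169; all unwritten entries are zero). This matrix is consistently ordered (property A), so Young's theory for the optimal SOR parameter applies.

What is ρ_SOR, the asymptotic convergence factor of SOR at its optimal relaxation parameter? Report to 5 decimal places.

½·tridiag(1,0,1) at n=169: λ_k = cos(kπ/170); max |λ| at k=1 ⇒ ρ_J = cos(π/170) ≈ 0.99983.
1 − cos²(π/170) = sin²(π/170) ⇒ √(1−ρ_J²) = sin(π/170) = 0.018479.
ω* = 2 / (1 + 0.018479) = 2 / 1.018479 ≈ 1.96371.
[ρ_SOR] ω* − 1 = 0.96371.

ρ_SOR = 0.96371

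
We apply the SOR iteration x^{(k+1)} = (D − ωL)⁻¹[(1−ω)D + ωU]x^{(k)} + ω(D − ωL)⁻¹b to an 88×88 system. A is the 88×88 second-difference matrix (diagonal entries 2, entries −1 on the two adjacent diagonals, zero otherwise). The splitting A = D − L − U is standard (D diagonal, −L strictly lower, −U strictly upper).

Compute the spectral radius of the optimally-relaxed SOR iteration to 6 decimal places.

ρ_SOR = 0.931823

B_J for the 88×88 system has eigenvalues cos(kπ/89); ρ_J = cos(π/89) = 0.999377.
√(1−ρ_J²) = |sin(π/89)| = 0.0352915
So ω* = 2/1.0352915 = 1.931823 (Young).
ρ_SOR = ω* − 1 = 1.931823 − 1 = 0.931823.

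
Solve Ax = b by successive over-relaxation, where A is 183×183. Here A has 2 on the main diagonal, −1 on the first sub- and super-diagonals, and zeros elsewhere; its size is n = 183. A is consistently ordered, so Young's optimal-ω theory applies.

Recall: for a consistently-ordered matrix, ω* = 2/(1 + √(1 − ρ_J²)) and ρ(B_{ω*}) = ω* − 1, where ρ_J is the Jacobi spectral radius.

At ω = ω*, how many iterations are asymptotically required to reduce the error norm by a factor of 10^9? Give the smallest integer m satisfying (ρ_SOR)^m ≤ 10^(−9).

m = 607

[ρ_J] n=183: ρ(B_J) = cos(π/(n+1)) = cos(π/184) = 0.9998542.
1 − cos²(π/184) = sin²(π/184) ⇒ √(1−ρ_J²) = sin(π/184) = 0.0170730.
[ω*] 2 ÷ (1 + 0.0170730) = 2 ÷ 1.0170730 = 1.9664272.
and ρ(B_{ω*}) = 1.9664272 − 1 = 0.9664272.
m ≥ 9·ln10 / (−ln 0.9664272) = 606.844; smallest integer m = 607.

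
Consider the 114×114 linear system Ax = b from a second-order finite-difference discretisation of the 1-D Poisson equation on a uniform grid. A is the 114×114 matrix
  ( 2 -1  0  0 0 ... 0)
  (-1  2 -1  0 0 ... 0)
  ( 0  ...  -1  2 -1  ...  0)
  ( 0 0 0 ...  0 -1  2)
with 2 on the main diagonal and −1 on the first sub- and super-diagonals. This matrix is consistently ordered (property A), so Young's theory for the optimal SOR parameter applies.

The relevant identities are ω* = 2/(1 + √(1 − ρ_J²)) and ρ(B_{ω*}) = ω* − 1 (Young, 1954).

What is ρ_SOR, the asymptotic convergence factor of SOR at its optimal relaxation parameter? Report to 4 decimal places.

[ρ_J] n=114: ρ(B_J) = cos(π/(n+1)) = cos(π/115) = 0.9996.
√(1−ρ_J²) simplifies to sin(π/115) = 0.02731.
Then 2/(1+√(1−ρ_J²)) = 2/(1+0.02731); ω* = 2/1.02731 = 1.9468.
ρ_SOR = ω* − 1 = 1.9468 − 1 = 0.9468.

ρ_SOR = 0.9468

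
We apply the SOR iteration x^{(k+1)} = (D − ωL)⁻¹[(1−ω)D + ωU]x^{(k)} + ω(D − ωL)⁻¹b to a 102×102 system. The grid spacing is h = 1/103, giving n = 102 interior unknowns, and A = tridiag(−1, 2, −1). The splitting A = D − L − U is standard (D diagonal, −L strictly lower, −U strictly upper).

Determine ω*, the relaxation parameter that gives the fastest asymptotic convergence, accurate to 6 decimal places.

ω* = 1.940813

spectrum of D⁻¹(L+U) = {cos(kπ/103) : 1≤k≤102}; ρ_J = cos(π/103) = 0.999535.
√(1−ρ_J²) = |sin(π/103)| = 0.0304962
ω* = 2/(1+0.0304962) = 1.940813
At ω = 1.940813 every |λ(B_ω)| = ω−1, so ρ_SOR = 0.940813.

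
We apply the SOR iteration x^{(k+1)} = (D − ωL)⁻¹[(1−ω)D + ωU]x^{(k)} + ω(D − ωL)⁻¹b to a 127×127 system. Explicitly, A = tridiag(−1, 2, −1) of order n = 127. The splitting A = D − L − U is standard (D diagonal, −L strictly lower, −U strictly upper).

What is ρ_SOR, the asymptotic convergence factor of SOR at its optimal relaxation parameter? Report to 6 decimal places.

ρ_SOR = 0.952093

n=127: λ(B_J) = 1 − λ(A)/2 = cos(kπ/128); k=1 gives ρ_J = 0.999699.
1 − cos²(π/128) = sin²(π/128) ⇒ √(1−ρ_J²) = sin(π/128) = 0.0245412.
Then 2/(1+√(1−ρ_J²)) = 2/(1+0.0245412); ω* = 2/1.0245412 = 1.952093.
[ρ_SOR] ω* − 1 = 0.952093.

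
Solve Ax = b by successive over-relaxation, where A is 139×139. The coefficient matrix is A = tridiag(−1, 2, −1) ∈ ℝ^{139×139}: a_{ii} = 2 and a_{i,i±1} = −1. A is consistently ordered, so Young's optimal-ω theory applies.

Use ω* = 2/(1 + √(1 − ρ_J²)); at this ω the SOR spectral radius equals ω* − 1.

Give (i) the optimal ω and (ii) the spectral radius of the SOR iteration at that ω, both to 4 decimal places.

ω* = 1.9561, ρ_SOR = 0.9561

B_J for the 139×139 system has eigenvalues cos(kπ/140); ρ_J = cos(π/140) = 0.9997.
root = sin(π/140) = 0.02244  (since 1−cos² = sin²).
Then 2/(1+√(1−ρ_J²)) = 2/(1+0.02244); ω* = 2/1.02244 = 1.9561.
ρ_SOR = ω* − 1 ≈ 0.9561.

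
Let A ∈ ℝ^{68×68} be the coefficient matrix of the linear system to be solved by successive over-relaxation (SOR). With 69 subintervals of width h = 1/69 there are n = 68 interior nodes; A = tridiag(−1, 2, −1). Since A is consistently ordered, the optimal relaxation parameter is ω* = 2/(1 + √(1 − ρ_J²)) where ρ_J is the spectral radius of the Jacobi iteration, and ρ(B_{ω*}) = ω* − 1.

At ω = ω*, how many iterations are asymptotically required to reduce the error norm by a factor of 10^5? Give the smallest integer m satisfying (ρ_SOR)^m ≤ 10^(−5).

m = 127

n=68: λ(B_J) = 1 − λ(A)/2 = cos(kπ/69); k=1 gives ρ_J = 0.9989637.
1 − cos²(π/69) = sin²(π/69) ⇒ √(1−ρ_J²) = sin(π/69) = 0.0455146.
ω* = 2 / (1 + 0.0455146) = 2 / 1.0455146 ≈ 1.9129336.
ρ(B_{ω*}) = ω*−1 = 0.9129336
m ≥ 5·ln10 / (−ln 0.9129336) = 126.387; smallest integer m = 127.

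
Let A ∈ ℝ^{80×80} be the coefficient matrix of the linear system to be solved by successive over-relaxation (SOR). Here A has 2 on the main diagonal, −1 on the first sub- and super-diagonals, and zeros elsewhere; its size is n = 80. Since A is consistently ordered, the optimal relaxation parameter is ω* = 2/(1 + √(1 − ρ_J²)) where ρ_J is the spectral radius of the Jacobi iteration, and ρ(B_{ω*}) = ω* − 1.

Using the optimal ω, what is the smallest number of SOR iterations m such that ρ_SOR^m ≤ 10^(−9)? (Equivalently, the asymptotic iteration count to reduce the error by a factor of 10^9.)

B_J for the 80×80 system has eigenvalues cos(kπ/81); ρ_J = cos(π/81) = 0.9992480.
1 − cos²(π/81) = sin²(π/81) ⇒ √(1−ρ_J²) = sin(π/81) = 0.0387754.
ω* = 2/(1+0.0387754) = 1.9253440
ρ(B_{ω*}) = ω*−1 = 0.9253440
m ≥ 9·ln10 / (−ln 0.9253440) = 267.088; smallest integer m = 268.

m = 268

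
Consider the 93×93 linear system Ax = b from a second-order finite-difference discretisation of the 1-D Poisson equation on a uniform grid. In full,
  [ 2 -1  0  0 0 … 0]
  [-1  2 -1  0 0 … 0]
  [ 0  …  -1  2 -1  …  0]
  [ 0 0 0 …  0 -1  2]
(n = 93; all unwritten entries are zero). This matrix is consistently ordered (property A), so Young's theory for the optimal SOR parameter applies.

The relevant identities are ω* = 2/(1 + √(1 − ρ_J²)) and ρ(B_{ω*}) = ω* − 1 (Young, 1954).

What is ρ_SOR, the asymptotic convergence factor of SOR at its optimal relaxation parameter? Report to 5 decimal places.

ρ_SOR = 0.93533

With n=93, ρ(Jacobi) = cos(π/94) = 0.99944.
√(1 − cos²(π/94)) = sin(π/94) ≈ 0.033415.
[ω*] 2 ÷ (1 + 0.033415) = 2 ÷ 1.033415 = 1.93533.
At ω = 1.93533 every |λ(B_ω)| = ω−1, so ρ_SOR = 0.93533.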